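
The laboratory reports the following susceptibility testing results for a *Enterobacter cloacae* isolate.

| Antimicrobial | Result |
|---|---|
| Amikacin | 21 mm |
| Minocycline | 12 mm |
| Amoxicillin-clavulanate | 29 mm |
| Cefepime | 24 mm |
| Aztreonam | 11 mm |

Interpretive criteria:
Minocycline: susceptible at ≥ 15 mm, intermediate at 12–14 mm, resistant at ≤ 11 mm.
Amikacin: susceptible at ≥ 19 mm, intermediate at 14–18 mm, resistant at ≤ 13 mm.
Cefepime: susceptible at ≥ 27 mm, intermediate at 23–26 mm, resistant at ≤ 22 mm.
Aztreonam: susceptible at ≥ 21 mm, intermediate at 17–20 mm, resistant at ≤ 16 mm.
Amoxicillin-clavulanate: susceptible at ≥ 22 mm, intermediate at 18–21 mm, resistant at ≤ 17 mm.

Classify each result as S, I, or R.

Amikacin: 21 mm is ≥ 19 mm → Susceptible
Minocycline 12 mm: in 12–14 mm → intermediate
Amoxicillin-clavulanate (29 mm) ≥ 22 mm → susceptible
Cefepime (24 mm) in 23–26 mm — I
Aztreonam 11 mm: ≤ 16 mm ⇒ resistant

S, I, S, I, R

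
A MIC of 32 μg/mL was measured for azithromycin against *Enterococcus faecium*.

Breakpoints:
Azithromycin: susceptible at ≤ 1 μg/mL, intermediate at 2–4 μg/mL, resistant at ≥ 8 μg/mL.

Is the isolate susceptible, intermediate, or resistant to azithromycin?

R

Azithromycin: 32 μg/mL is ≥ 8 μg/mL — Resistant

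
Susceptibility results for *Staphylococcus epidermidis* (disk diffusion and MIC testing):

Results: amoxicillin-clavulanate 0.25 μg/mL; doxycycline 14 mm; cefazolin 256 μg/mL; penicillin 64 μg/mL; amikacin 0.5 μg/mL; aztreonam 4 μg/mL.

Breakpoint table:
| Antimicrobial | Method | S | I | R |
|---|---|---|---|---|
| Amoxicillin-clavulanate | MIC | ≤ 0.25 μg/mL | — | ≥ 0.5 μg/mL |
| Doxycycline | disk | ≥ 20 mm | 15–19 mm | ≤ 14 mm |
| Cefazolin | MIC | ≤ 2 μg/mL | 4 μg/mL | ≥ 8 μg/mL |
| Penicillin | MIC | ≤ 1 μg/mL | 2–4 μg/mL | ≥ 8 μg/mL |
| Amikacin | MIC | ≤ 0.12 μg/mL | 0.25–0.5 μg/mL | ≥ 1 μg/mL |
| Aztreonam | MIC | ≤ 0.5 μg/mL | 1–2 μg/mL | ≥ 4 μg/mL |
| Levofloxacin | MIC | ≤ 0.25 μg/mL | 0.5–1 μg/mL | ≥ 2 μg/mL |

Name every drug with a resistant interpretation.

doxycycline, cefazolin, penicillin, aztreonam

Amoxicillin-clavulanate 0.25 μg/mL: ≤ 0.25 μg/mL → S
Doxycycline 14 mm: ≤ 14 mm ⇒ R
Cefazolin 256 μg/mL: ≥ 8 μg/mL → resistant
Penicillin: 64 μg/mL is ≥ 8 μg/mL → Resistant
Amikacin 0.5 μg/mL: in 0.25–0.5 μg/mL — Intermediate
Aztreonam: 4 μg/mL is ≥ 4 μg/mL — Resistant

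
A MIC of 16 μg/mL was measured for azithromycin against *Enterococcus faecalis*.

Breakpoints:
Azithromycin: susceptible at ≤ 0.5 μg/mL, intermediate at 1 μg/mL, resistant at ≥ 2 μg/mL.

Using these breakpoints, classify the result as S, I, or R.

Azithromycin (16 μg/mL) ≥ 2 μg/mL — Resistant

Resistant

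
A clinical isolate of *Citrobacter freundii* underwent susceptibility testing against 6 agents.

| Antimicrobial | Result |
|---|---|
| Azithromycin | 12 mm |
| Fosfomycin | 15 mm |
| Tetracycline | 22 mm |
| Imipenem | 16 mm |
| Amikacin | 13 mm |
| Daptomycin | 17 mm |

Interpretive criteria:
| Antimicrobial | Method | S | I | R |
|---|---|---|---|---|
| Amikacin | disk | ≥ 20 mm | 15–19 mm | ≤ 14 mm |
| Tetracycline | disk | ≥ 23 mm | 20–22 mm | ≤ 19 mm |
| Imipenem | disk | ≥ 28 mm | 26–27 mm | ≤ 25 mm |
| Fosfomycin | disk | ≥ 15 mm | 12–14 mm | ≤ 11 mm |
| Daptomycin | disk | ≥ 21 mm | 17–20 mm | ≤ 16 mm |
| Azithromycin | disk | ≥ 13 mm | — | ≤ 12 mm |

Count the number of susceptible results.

Azithromycin: 12 mm is ≤ 12 mm — R
Fosfomycin: 15 mm is ≥ 15 mm → susceptible
Tetracycline 22 mm: in 20–22 mm → I
Imipenem: 16 mm is ≤ 25 mm ⇒ resistant
Amikacin (13 mm) ≤ 14 mm ⇒ R
Daptomycin 17 mm: in 17–20 mm → intermediate
Susceptible: 1

1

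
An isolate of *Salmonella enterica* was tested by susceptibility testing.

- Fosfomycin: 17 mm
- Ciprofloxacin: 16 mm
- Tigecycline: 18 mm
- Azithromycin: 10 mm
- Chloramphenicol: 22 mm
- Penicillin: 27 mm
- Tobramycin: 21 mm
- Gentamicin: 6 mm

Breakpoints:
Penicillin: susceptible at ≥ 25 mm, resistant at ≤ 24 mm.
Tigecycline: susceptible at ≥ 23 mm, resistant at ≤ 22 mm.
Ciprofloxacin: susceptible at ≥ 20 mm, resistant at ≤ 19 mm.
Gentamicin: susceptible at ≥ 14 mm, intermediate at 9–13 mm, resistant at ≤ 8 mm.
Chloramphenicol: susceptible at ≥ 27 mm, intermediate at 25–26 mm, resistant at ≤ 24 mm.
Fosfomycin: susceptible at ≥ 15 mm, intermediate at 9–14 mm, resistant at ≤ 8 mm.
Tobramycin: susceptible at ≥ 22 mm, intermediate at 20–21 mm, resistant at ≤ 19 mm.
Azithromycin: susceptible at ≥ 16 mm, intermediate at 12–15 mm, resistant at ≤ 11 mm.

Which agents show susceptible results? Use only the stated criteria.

fosfomycin, penicillin

Fosfomycin: 17 mm is ≥ 15 mm — S
Ciprofloxacin (16 mm) ≤ 19 mm — R
Tigecycline: 18 mm is ≤ 22 mm → R
Azithromycin: 10 mm is ≤ 11 mm — resistant
Chloramphenicol: 22 mm is ≤ 24 mm ⇒ R
Penicillin: 27 mm is ≥ 25 mm → Susceptible
Tobramycin: 21 mm is in 20–21 mm → Intermediate
Gentamicin: 6 mm is ≤ 8 mm → resistant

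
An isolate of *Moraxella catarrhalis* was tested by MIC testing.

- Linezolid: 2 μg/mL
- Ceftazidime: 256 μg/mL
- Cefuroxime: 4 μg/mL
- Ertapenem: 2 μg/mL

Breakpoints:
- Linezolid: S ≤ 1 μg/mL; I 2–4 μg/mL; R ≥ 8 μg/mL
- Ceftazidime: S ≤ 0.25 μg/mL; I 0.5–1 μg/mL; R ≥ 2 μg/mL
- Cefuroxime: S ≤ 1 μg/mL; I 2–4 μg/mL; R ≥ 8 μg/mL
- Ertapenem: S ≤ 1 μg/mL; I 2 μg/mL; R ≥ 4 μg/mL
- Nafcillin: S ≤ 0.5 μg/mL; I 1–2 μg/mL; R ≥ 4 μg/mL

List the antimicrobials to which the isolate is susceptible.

Linezolid (2 μg/mL) in 2–4 μg/mL — I
Ceftazidime (256 μg/mL) ≥ 2 μg/mL ⇒ R
Cefuroxime: 4 μg/mL is in 2–4 μg/mL → Intermediate
Ertapenem: 2 μg/mL is = 2 μg/mL — I

none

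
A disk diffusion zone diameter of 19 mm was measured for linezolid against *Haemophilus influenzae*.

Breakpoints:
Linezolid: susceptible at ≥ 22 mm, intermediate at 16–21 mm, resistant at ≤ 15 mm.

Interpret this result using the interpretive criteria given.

Intermediate

Linezolid: 19 mm is in 16–21 mm ⇒ intermediate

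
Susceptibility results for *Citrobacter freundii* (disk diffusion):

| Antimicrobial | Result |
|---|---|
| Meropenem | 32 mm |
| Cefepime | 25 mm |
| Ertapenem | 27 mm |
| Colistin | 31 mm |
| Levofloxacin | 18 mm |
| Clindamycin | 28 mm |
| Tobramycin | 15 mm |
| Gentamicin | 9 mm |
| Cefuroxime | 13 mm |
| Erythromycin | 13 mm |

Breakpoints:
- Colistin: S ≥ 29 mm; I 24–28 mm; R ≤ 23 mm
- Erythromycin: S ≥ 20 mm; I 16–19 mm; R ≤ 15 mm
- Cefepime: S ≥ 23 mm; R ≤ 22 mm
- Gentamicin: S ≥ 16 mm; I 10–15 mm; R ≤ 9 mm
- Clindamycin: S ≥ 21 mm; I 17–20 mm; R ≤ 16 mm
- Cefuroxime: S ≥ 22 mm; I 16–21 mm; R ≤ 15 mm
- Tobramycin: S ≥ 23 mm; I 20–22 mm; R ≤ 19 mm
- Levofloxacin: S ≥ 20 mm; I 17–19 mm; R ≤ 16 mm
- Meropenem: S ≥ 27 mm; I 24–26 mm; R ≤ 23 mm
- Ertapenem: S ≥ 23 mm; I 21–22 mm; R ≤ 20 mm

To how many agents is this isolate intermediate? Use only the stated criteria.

Meropenem (32 mm) ≥ 27 mm ⇒ Susceptible
Cefepime (25 mm) ≥ 23 mm → susceptible
Ertapenem: 27 mm is ≥ 23 mm — susceptible
Colistin: 31 mm is ≥ 29 mm ⇒ Susceptible
Levofloxacin (18 mm) in 17–19 mm → intermediate
Clindamycin 28 mm: ≥ 21 mm — susceptible
Tobramycin (15 mm) ≤ 19 mm — resistant
Gentamicin: 9 mm is ≤ 9 mm → R
Cefuroxime 13 mm: ≤ 15 mm — resistant
Erythromycin (13 mm) ≤ 15 mm — R
Intermediate: 1

1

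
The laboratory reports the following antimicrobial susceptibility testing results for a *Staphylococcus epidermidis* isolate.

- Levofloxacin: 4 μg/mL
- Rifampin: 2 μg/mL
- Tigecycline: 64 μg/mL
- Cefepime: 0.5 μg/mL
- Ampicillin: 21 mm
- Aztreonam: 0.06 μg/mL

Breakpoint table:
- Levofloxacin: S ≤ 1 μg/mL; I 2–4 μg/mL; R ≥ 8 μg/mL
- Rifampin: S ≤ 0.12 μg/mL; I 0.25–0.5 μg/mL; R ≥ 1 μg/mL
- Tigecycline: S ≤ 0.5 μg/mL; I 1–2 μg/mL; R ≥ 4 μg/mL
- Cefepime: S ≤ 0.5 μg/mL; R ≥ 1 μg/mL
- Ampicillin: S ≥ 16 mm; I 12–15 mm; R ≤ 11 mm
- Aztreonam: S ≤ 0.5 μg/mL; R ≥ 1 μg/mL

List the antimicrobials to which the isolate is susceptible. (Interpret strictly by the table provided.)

Levofloxacin (4 μg/mL) in 2–4 μg/mL — Intermediate
Rifampin (2 μg/mL) ≥ 1 μg/mL → resistant
Tigecycline (64 μg/mL) ≥ 4 μg/mL → Resistant
Cefepime: 0.5 μg/mL is ≤ 0.5 μg/mL ⇒ susceptible
Ampicillin: 21 mm is ≥ 16 mm → S
Aztreonam (0.06 μg/mL) ≤ 0.5 μg/mL — Susceptible

cefepime, ampicillin, aztreonam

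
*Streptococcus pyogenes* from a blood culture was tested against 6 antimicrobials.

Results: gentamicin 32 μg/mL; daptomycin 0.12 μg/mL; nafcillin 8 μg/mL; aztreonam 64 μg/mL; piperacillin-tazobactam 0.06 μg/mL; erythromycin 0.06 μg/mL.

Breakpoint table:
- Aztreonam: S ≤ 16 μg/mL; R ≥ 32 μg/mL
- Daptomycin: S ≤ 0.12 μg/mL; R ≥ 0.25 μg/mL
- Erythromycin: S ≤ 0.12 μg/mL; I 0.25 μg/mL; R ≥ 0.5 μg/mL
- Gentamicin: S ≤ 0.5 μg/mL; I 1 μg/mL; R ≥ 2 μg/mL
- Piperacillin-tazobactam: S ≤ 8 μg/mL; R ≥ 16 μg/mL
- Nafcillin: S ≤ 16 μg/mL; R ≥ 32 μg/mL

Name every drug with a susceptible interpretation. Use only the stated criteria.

Gentamicin (32 μg/mL) ≥ 2 μg/mL → Resistant
Daptomycin 0.12 μg/mL: ≤ 0.12 μg/mL ⇒ S
Nafcillin: 8 μg/mL is ≤ 16 μg/mL — S
Aztreonam 64 μg/mL: ≥ 32 μg/mL ⇒ resistant
Piperacillin-tazobactam: 0.06 μg/mL is ≤ 8 μg/mL — susceptible
Erythromycin (0.06 μg/mL) ≤ 0.12 μg/mL — susceptible

daptomycin, nafcillin, piperacillin-tazobactam, erythromycin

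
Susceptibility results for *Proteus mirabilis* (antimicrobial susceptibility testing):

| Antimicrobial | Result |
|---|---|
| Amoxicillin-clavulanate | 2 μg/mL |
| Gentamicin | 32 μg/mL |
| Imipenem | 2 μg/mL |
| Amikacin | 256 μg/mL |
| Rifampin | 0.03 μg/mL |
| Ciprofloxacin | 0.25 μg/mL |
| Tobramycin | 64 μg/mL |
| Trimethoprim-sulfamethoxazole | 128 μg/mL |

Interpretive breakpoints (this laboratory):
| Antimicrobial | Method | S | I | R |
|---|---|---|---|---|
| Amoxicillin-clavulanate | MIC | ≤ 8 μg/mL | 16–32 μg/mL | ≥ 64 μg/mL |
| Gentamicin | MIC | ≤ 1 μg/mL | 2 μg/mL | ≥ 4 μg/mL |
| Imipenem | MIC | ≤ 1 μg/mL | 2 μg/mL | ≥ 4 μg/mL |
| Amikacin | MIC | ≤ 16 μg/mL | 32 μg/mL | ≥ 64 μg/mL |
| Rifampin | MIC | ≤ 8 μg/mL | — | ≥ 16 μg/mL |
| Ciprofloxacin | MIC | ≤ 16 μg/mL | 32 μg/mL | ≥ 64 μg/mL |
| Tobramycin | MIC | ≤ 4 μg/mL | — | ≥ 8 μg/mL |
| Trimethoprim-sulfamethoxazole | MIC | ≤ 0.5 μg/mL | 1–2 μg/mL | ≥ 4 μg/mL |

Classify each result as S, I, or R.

Amoxicillin-clavulanate: 2 μg/mL is ≤ 8 μg/mL — S
Gentamicin (32 μg/mL) ≥ 4 μg/mL ⇒ Resistant
Imipenem 2 μg/mL: = 2 μg/mL → Intermediate
Amikacin 256 μg/mL: ≥ 64 μg/mL — R
Rifampin (0.03 μg/mL) ≤ 8 μg/mL ⇒ S
Ciprofloxacin 0.25 μg/mL: ≤ 16 μg/mL — susceptible
Tobramycin (64 μg/mL) ≥ 8 μg/mL — resistant
Trimethoprim-sulfamethoxazole: 128 μg/mL is ≥ 4 μg/mL ⇒ R

S, R, I, R, S, S, R, R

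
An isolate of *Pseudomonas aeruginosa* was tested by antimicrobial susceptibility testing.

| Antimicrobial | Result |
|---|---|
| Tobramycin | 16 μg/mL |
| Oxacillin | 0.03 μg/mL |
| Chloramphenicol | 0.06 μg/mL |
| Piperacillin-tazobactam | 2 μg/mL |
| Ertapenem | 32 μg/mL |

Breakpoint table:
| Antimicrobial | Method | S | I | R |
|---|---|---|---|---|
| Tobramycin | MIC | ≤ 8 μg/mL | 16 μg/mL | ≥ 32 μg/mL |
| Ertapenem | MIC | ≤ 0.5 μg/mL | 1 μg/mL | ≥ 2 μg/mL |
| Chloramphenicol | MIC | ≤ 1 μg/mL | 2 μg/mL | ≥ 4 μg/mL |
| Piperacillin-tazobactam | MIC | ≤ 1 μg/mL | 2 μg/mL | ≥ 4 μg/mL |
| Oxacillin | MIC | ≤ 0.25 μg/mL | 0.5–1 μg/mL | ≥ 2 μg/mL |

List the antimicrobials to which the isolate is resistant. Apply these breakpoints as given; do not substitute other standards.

ertapenem

Tobramycin: 16 μg/mL is = 16 μg/mL — I
Oxacillin 0.03 μg/mL: ≤ 0.25 μg/mL — Susceptible
Chloramphenicol (0.06 μg/mL) ≤ 1 μg/mL — susceptible
Piperacillin-tazobactam: 2 μg/mL is = 2 μg/mL → Intermediate
Ertapenem: 32 μg/mL is ≥ 2 μg/mL ⇒ R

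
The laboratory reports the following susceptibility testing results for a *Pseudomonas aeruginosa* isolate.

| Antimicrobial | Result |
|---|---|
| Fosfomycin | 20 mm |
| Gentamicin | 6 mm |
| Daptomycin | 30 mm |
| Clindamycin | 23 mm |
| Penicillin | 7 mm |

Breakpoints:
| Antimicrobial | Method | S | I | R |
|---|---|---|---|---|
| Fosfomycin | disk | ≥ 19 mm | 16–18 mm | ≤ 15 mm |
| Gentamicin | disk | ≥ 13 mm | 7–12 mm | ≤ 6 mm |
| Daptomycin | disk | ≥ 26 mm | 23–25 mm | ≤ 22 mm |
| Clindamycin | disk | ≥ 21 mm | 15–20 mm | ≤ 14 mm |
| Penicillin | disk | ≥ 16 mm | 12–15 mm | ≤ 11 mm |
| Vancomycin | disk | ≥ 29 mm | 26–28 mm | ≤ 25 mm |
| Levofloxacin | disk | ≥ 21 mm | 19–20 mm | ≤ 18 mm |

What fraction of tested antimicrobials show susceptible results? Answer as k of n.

3 of 5

Fosfomycin (20 mm) ≥ 19 mm ⇒ Susceptible
Gentamicin (6 mm) ≤ 6 mm → R
Daptomycin: 30 mm is ≥ 26 mm — Susceptible
Clindamycin 23 mm: ≥ 21 mm → S
Penicillin (7 mm) ≤ 11 mm → Resistant
Susceptible: 3/5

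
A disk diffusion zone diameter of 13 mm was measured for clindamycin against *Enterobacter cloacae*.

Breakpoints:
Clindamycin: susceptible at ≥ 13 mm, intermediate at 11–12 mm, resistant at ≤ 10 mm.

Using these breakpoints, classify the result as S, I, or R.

S

Clindamycin (13 mm) ≥ 13 mm → S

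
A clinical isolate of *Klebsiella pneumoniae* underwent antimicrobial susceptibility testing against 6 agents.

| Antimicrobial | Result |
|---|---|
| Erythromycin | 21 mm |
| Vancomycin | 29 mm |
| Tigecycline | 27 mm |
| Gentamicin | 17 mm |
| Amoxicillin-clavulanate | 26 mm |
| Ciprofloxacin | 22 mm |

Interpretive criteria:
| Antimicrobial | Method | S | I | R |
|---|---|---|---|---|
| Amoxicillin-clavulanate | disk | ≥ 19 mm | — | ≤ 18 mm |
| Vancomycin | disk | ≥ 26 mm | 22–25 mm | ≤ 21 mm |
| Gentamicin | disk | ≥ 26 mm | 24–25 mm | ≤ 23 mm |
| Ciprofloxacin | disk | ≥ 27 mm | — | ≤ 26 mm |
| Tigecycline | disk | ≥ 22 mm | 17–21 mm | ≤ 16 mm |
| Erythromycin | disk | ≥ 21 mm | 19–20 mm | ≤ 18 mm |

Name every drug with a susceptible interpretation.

erythromycin, vancomycin, tigecycline, amoxicillin-clavulanate

Erythromycin: 21 mm is ≥ 21 mm → S
Vancomycin: 29 mm is ≥ 26 mm — Susceptible
Tigecycline (27 mm) ≥ 22 mm ⇒ S
Gentamicin (17 mm) ≤ 23 mm → R
Amoxicillin-clavulanate 26 mm: ≥ 19 mm — Susceptible
Ciprofloxacin 22 mm: ≤ 26 mm → Resistant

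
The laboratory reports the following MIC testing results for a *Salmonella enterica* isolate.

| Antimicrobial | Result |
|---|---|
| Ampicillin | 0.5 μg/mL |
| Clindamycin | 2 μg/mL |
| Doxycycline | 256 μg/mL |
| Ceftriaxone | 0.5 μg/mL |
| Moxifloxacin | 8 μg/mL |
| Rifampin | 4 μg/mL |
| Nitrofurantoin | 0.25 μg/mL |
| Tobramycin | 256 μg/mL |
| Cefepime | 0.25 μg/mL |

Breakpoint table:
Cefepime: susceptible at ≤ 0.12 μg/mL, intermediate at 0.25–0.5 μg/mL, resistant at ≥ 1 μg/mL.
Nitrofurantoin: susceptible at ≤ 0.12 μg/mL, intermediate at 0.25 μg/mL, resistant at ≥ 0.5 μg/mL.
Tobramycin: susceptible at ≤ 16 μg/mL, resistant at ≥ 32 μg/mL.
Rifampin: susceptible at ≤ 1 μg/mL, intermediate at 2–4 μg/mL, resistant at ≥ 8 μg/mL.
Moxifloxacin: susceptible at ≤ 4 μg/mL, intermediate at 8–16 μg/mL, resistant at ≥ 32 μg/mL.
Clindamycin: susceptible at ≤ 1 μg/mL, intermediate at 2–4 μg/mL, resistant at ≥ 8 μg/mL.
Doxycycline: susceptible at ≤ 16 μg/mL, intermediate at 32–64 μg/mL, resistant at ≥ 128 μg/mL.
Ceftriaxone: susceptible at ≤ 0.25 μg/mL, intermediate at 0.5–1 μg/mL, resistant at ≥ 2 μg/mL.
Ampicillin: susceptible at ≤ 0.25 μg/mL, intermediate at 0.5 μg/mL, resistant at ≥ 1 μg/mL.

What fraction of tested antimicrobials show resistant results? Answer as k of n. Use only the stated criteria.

Ampicillin 0.5 μg/mL: = 0.5 μg/mL ⇒ Intermediate
Clindamycin 2 μg/mL: in 2–4 μg/mL ⇒ intermediate
Doxycycline 256 μg/mL: ≥ 128 μg/mL — Resistant
Ceftriaxone: 0.5 μg/mL is in 0.5–1 μg/mL → Intermediate
Moxifloxacin 8 μg/mL: in 8–16 μg/mL ⇒ intermediate
Rifampin: 4 μg/mL is in 2–4 μg/mL → intermediate
Nitrofurantoin (0.25 μg/mL) = 0.25 μg/mL — Intermediate
Tobramycin (256 μg/mL) ≥ 32 μg/mL — Resistant
Cefepime 0.25 μg/mL: in 0.25–0.5 μg/mL — Intermediate
Resistant: 2/9

2 of 9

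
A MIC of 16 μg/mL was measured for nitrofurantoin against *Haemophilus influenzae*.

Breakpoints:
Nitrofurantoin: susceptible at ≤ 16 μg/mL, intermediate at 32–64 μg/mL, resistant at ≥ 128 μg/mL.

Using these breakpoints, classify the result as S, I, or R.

Nitrofurantoin: 16 μg/mL is ≤ 16 μg/mL ⇒ susceptible

S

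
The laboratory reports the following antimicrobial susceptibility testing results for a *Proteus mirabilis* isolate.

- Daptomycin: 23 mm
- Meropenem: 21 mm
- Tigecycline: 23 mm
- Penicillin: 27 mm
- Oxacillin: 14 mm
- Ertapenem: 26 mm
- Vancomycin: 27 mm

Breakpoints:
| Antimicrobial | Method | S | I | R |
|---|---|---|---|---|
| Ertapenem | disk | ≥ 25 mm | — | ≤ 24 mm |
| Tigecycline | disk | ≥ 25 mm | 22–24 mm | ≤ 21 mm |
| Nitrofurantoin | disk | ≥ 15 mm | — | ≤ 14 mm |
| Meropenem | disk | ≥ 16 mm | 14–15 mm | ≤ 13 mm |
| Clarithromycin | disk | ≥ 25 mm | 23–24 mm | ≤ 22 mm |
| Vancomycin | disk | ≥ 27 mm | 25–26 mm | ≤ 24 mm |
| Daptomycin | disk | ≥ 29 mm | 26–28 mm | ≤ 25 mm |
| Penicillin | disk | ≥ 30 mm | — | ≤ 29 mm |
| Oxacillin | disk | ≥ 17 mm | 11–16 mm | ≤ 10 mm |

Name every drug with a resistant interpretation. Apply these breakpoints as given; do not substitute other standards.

daptomycin, penicillin

Daptomycin (23 mm) ≤ 25 mm ⇒ R
Meropenem: 21 mm is ≥ 16 mm ⇒ S
Tigecycline: 23 mm is in 22–24 mm → I
Penicillin 27 mm: ≤ 29 mm — R
Oxacillin: 14 mm is in 11–16 mm → I
Ertapenem: 26 mm is ≥ 25 mm → susceptible
Vancomycin (27 mm) ≥ 27 mm ⇒ S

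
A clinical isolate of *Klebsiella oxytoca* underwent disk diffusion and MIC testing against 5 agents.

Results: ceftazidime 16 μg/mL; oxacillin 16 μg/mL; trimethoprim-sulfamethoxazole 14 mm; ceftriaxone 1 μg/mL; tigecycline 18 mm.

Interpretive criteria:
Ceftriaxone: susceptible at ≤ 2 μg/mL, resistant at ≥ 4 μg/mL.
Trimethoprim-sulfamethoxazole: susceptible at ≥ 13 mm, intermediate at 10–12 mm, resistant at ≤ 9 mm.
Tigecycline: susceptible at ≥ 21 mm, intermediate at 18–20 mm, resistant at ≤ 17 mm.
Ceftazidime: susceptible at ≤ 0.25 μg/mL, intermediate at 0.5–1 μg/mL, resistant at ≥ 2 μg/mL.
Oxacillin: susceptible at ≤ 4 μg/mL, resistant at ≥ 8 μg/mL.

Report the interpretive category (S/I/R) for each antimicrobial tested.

Ceftazidime: 16 μg/mL is ≥ 2 μg/mL ⇒ Resistant
Oxacillin (16 μg/mL) ≥ 8 μg/mL ⇒ Resistant
Trimethoprim-sulfamethoxazole (14 mm) ≥ 13 mm — Susceptible
Ceftriaxone: 1 μg/mL is ≤ 2 μg/mL — susceptible
Tigecycline 18 mm: in 18–20 mm — intermediate

R, R, S, S, I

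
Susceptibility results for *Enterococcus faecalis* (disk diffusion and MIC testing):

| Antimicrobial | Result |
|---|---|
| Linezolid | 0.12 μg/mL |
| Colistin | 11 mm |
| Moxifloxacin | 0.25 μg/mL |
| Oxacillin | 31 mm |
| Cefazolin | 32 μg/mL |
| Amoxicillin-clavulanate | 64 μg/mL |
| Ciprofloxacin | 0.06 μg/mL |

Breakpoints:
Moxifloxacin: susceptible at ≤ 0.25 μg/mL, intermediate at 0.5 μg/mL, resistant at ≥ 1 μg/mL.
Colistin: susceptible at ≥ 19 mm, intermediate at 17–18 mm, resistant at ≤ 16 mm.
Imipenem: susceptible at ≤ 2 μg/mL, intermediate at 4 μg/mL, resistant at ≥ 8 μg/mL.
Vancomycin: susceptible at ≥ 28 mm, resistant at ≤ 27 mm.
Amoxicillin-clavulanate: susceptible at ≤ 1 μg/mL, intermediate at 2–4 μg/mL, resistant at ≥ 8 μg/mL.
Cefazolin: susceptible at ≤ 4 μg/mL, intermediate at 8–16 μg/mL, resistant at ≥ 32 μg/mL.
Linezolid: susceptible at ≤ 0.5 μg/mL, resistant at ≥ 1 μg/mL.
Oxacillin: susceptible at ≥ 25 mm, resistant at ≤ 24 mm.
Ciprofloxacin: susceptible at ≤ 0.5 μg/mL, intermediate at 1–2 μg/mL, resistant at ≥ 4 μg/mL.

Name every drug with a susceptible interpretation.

linezolid, moxifloxacin, oxacillin, ciprofloxacin

Linezolid: 0.12 μg/mL is ≤ 0.5 μg/mL — Susceptible
Colistin (11 mm) ≤ 16 mm → Resistant
Moxifloxacin (0.25 μg/mL) ≤ 0.25 μg/mL — susceptible
Oxacillin (31 mm) ≥ 25 mm → susceptible
Cefazolin (32 μg/mL) ≥ 32 μg/mL — R
Amoxicillin-clavulanate 64 μg/mL: ≥ 8 μg/mL → resistant
Ciprofloxacin: 0.06 μg/mL is ≤ 0.5 μg/mL → S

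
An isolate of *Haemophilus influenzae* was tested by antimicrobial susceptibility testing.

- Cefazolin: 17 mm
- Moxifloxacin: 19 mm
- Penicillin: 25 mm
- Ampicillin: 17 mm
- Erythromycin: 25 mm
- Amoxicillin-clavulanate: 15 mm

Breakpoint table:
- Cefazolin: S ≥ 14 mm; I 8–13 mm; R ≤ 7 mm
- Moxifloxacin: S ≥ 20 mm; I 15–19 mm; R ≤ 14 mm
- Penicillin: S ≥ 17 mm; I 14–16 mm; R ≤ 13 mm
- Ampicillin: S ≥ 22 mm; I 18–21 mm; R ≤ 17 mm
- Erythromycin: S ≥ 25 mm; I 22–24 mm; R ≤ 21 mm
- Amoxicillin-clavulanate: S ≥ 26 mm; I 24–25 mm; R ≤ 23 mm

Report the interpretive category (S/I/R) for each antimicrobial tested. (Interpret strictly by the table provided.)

Cefazolin 17 mm: ≥ 14 mm ⇒ S
Moxifloxacin (19 mm) in 15–19 mm — intermediate
Penicillin 25 mm: ≥ 17 mm → S
Ampicillin 17 mm: ≤ 17 mm ⇒ R
Erythromycin (25 mm) ≥ 25 mm — S
Amoxicillin-clavulanate: 15 mm is ≤ 23 mm ⇒ R

S, I, S, R, S, R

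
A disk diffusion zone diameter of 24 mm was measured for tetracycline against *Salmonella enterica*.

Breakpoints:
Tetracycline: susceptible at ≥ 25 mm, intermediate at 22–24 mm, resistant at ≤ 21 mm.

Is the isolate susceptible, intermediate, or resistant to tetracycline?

Tetracycline (24 mm) in 22–24 mm — I

I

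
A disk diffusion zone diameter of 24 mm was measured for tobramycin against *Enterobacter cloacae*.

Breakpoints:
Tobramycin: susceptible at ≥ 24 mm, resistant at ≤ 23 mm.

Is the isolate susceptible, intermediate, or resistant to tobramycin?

S

Tobramycin 24 mm: ≥ 24 mm ⇒ Susceptible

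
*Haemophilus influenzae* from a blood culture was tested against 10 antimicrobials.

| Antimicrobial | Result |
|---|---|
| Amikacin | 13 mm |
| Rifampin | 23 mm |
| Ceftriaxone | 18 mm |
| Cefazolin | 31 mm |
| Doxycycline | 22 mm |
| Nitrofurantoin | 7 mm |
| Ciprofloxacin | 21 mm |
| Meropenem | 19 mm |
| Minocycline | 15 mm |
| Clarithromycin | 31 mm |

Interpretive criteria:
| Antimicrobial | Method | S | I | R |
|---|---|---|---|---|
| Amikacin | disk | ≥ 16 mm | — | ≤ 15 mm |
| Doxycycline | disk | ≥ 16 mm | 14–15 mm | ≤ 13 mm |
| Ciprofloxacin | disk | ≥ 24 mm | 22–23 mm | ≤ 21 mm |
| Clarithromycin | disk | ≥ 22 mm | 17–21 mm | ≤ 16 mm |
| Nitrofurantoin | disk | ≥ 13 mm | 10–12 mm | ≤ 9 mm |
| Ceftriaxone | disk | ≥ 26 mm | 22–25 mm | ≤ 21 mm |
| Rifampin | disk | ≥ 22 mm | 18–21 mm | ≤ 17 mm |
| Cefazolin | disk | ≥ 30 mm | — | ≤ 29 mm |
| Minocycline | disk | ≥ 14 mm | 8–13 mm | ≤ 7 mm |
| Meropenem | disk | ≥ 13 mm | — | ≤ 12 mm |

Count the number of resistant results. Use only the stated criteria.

Amikacin 13 mm: ≤ 15 mm ⇒ R
Rifampin 23 mm: ≥ 22 mm ⇒ S
Ceftriaxone 18 mm: ≤ 21 mm — resistant
Cefazolin (31 mm) ≥ 30 mm → S
Doxycycline (22 mm) ≥ 16 mm ⇒ S
Nitrofurantoin: 7 mm is ≤ 9 mm — Resistant
Ciprofloxacin (21 mm) ≤ 21 mm ⇒ Resistant
Meropenem 19 mm: ≥ 13 mm — S
Minocycline 15 mm: ≥ 14 mm ⇒ Susceptible
Clarithromycin 31 mm: ≥ 22 mm — S
Resistant: 4

4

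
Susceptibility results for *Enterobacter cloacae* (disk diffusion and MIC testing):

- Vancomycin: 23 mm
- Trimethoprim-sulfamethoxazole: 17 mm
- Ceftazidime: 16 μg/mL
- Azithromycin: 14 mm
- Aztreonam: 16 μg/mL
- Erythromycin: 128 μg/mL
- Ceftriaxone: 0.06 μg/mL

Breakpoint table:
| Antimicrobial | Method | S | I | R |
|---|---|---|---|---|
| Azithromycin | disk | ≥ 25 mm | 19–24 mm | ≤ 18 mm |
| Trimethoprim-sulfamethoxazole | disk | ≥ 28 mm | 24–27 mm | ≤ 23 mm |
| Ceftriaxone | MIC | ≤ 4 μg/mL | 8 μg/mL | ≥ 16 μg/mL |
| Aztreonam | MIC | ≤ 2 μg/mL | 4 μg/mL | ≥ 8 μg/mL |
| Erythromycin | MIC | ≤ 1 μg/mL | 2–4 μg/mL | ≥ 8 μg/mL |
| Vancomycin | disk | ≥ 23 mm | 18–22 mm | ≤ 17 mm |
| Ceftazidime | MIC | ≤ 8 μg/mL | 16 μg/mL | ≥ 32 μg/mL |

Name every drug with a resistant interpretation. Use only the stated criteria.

Vancomycin (23 mm) ≥ 23 mm ⇒ S
Trimethoprim-sulfamethoxazole: 17 mm is ≤ 23 mm — resistant
Ceftazidime: 16 μg/mL is = 16 μg/mL ⇒ intermediate
Azithromycin (14 mm) ≤ 18 mm ⇒ Resistant
Aztreonam: 16 μg/mL is ≥ 8 μg/mL — R
Erythromycin: 128 μg/mL is ≥ 8 μg/mL ⇒ Resistant
Ceftriaxone: 0.06 μg/mL is ≤ 4 μg/mL → S

trimethoprim-sulfamethoxazole, azithromycin, aztreonam, erythromycin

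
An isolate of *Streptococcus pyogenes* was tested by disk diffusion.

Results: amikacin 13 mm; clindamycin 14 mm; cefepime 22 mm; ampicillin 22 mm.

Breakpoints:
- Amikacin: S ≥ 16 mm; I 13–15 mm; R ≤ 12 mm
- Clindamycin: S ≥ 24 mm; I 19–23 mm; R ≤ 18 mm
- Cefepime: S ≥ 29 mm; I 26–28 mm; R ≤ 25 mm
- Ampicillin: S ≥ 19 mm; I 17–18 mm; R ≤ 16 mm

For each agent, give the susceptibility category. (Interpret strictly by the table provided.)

I, R, R, S

Amikacin: 13 mm is in 13–15 mm → I
Clindamycin 14 mm: ≤ 18 mm — R
Cefepime 22 mm: ≤ 25 mm ⇒ R
Ampicillin: 22 mm is ≥ 19 mm ⇒ S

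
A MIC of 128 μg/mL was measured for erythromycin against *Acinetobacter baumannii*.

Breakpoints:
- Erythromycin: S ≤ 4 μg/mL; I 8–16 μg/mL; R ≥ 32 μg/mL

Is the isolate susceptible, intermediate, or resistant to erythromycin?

Erythromycin (128 μg/mL) ≥ 32 μg/mL — resistant

Resistant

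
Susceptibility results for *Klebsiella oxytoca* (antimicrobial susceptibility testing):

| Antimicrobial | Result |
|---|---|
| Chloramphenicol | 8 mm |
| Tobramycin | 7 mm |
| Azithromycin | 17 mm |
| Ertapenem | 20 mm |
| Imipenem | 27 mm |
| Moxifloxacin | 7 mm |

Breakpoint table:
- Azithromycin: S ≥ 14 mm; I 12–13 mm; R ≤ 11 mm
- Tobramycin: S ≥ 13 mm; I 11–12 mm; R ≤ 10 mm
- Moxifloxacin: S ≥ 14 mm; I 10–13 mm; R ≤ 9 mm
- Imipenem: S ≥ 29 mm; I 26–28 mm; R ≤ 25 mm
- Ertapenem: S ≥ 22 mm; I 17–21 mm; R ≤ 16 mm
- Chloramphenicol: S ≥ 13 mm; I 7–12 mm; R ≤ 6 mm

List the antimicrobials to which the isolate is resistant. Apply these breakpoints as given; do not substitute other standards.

Chloramphenicol (8 mm) in 7–12 mm ⇒ I
Tobramycin (7 mm) ≤ 10 mm — Resistant
Azithromycin: 17 mm is ≥ 14 mm — susceptible
Ertapenem 20 mm: in 17–21 mm → I
Imipenem (27 mm) in 26–28 mm — Intermediate
Moxifloxacin (7 mm) ≤ 9 mm → R

tobramycin, moxifloxacin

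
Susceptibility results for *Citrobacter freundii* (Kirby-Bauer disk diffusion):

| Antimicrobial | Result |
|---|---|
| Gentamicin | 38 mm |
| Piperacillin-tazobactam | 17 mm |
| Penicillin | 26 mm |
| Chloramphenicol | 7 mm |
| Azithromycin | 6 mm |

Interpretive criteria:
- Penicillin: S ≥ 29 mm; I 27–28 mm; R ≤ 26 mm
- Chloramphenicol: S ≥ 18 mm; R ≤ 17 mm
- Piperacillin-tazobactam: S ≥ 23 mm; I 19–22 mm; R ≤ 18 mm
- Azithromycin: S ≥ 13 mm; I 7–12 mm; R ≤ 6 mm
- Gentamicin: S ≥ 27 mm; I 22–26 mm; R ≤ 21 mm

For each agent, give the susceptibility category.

Gentamicin: 38 mm is ≥ 27 mm → susceptible
Piperacillin-tazobactam: 17 mm is ≤ 18 mm — Resistant
Penicillin: 26 mm is ≤ 26 mm — Resistant
Chloramphenicol (7 mm) ≤ 17 mm — Resistant
Azithromycin (6 mm) ≤ 6 mm → Resistant

S, R, R, R, R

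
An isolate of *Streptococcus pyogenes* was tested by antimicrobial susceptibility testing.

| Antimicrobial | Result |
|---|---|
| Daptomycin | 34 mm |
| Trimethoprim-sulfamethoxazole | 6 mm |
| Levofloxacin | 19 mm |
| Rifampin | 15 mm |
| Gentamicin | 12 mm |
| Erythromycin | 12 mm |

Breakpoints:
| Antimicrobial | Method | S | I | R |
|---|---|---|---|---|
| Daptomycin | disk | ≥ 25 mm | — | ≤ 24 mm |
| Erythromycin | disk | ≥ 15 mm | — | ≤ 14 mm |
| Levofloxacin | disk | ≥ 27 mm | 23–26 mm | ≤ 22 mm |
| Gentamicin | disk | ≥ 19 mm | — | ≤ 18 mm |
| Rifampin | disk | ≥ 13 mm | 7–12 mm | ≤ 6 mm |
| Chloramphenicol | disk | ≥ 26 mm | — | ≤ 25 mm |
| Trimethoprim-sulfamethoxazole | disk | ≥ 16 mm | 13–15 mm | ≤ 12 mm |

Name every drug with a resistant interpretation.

Daptomycin (34 mm) ≥ 25 mm ⇒ Susceptible
Trimethoprim-sulfamethoxazole 6 mm: ≤ 12 mm → R
Levofloxacin: 19 mm is ≤ 22 mm ⇒ resistant
Rifampin (15 mm) ≥ 13 mm ⇒ S
Gentamicin 12 mm: ≤ 18 mm ⇒ R
Erythromycin 12 mm: ≤ 14 mm ⇒ Resistant

trimethoprim-sulfamethoxazole, levofloxacin, gentamicin, erythromycin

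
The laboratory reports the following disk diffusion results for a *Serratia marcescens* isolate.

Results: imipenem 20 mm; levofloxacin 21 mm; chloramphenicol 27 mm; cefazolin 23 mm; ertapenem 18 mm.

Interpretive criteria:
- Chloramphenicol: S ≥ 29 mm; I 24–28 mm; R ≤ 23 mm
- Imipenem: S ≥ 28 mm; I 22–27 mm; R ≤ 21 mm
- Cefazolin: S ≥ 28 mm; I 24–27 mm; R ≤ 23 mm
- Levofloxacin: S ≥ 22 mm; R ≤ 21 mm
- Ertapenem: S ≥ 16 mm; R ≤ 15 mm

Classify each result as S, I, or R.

R, R, I, R, S

Imipenem: 20 mm is ≤ 21 mm ⇒ Resistant
Levofloxacin 21 mm: ≤ 21 mm — R
Chloramphenicol (27 mm) in 24–28 mm ⇒ Intermediate
Cefazolin: 23 mm is ≤ 23 mm ⇒ resistant
Ertapenem (18 mm) ≥ 16 mm → Susceptible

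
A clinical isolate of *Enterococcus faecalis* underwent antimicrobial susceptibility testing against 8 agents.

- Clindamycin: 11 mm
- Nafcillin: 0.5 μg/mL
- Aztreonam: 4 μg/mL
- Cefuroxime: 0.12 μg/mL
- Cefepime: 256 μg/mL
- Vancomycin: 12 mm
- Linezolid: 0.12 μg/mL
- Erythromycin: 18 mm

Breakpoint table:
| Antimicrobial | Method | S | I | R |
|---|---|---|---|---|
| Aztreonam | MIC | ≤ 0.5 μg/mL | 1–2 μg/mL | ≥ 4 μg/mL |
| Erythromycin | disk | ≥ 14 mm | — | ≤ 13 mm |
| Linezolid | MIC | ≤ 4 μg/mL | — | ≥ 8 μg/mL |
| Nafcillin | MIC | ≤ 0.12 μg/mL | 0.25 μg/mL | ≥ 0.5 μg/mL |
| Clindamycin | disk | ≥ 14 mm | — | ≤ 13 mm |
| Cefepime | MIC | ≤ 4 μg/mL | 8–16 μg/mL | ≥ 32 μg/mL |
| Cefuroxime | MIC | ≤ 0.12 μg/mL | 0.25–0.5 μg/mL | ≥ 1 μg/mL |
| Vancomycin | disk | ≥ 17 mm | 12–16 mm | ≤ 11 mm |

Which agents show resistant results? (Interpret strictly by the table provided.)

Clindamycin (11 mm) ≤ 13 mm — R
Nafcillin: 0.5 μg/mL is ≥ 0.5 μg/mL ⇒ R
Aztreonam 4 μg/mL: ≥ 4 μg/mL ⇒ R
Cefuroxime (0.12 μg/mL) ≤ 0.12 μg/mL → S
Cefepime 256 μg/mL: ≥ 32 μg/mL → resistant
Vancomycin 12 mm: in 12–16 mm → intermediate
Linezolid (0.12 μg/mL) ≤ 4 μg/mL ⇒ susceptible
Erythromycin (18 mm) ≥ 14 mm — Susceptible

clindamycin, nafcillin, aztreonam, cefepime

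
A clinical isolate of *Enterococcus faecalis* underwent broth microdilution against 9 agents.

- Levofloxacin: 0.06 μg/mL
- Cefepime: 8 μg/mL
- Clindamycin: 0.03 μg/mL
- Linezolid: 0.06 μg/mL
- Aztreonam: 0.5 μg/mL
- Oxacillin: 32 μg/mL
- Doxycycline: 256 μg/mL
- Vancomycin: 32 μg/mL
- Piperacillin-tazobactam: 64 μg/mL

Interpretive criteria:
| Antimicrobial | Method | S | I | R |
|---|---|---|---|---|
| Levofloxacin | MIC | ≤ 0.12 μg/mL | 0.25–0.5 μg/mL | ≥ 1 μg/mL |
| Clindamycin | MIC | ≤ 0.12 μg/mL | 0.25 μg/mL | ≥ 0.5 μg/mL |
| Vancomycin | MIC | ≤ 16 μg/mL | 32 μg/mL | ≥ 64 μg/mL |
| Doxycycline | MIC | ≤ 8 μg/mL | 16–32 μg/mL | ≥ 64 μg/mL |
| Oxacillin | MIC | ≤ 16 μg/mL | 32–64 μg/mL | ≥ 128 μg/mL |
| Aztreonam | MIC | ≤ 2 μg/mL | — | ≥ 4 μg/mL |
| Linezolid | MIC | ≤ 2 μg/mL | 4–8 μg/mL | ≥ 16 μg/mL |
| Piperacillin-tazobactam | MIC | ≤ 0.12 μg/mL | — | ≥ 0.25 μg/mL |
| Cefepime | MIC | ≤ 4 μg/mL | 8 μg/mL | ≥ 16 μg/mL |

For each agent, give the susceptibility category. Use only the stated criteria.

S, I, S, S, S, I, R, I, R

Levofloxacin 0.06 μg/mL: ≤ 0.12 μg/mL — S
Cefepime 8 μg/mL: = 8 μg/mL ⇒ intermediate
Clindamycin: 0.03 μg/mL is ≤ 0.12 μg/mL ⇒ S
Linezolid 0.06 μg/mL: ≤ 2 μg/mL → Susceptible
Aztreonam 0.5 μg/mL: ≤ 2 μg/mL ⇒ susceptible
Oxacillin: 32 μg/mL is in 32–64 μg/mL → intermediate
Doxycycline: 256 μg/mL is ≥ 64 μg/mL ⇒ resistant
Vancomycin (32 μg/mL) = 32 μg/mL → intermediate
Piperacillin-tazobactam (64 μg/mL) ≥ 0.25 μg/mL ⇒ R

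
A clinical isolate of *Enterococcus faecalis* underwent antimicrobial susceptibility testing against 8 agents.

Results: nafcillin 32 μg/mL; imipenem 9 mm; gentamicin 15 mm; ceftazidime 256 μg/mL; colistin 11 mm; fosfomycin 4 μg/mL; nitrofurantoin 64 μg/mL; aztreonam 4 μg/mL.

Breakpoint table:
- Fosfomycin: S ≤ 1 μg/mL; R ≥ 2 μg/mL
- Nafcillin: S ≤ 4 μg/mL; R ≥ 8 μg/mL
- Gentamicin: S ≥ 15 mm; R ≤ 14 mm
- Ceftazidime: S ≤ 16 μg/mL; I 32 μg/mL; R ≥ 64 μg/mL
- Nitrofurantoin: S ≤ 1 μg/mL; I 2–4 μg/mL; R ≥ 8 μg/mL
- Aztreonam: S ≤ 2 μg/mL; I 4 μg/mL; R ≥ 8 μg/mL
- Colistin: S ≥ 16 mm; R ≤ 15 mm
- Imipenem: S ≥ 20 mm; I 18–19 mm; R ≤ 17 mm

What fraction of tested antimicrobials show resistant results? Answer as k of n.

6 of 8

Nafcillin 32 μg/mL: ≥ 8 μg/mL → R
Imipenem (9 mm) ≤ 17 mm — Resistant
Gentamicin: 15 mm is ≥ 15 mm — Susceptible
Ceftazidime 256 μg/mL: ≥ 64 μg/mL ⇒ R
Colistin: 11 mm is ≤ 15 mm — Resistant
Fosfomycin (4 μg/mL) ≥ 2 μg/mL — R
Nitrofurantoin (64 μg/mL) ≥ 8 μg/mL — R
Aztreonam 4 μg/mL: = 4 μg/mL ⇒ Intermediate
Resistant: 6/8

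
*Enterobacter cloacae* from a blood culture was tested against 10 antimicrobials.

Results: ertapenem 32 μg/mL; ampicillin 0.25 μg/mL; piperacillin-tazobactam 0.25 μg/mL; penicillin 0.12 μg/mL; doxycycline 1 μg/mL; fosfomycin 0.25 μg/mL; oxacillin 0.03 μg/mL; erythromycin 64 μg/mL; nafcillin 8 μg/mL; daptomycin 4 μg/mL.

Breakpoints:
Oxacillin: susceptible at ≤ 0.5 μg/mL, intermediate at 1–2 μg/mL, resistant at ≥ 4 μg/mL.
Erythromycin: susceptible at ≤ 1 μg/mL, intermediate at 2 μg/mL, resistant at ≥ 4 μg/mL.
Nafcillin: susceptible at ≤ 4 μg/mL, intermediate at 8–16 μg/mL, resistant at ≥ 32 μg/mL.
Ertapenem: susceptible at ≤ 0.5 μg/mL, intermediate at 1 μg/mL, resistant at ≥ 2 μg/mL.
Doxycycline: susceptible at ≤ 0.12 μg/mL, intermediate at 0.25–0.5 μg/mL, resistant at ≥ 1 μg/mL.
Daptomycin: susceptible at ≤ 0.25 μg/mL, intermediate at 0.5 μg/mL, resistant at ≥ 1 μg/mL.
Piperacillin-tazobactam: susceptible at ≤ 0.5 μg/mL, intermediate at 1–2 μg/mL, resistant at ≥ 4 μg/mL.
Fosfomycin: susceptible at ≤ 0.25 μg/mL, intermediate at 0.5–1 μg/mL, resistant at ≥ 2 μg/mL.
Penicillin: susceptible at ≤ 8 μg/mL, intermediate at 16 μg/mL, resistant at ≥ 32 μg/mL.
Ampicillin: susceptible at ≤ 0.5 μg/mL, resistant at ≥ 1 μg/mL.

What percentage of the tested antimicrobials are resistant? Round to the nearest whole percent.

Ertapenem (32 μg/mL) ≥ 2 μg/mL — R
Ampicillin 0.25 μg/mL: ≤ 0.5 μg/mL → susceptible
Piperacillin-tazobactam 0.25 μg/mL: ≤ 0.5 μg/mL ⇒ Susceptible
Penicillin: 0.12 μg/mL is ≤ 8 μg/mL → Susceptible
Doxycycline: 1 μg/mL is ≥ 1 μg/mL → R
Fosfomycin: 0.25 μg/mL is ≤ 0.25 μg/mL → Susceptible
Oxacillin 0.03 μg/mL: ≤ 0.5 μg/mL ⇒ susceptible
Erythromycin (64 μg/mL) ≥ 4 μg/mL → Resistant
Nafcillin 8 μg/mL: in 8–16 μg/mL → I
Daptomycin 4 μg/mL: ≥ 1 μg/mL → Resistant
Resistant: 4/10

40%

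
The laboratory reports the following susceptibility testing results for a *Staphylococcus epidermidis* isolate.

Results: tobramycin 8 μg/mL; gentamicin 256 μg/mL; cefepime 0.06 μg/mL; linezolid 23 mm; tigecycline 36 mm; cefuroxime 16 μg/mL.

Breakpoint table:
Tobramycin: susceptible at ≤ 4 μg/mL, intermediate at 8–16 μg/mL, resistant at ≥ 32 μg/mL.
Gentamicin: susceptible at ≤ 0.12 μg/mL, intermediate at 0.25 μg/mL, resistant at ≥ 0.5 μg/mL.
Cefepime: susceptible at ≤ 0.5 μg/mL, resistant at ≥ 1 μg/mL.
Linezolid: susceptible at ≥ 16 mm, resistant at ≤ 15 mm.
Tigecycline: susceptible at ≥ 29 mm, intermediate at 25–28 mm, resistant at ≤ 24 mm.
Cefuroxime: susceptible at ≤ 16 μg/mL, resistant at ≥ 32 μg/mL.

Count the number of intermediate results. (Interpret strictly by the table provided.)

1

Tobramycin: 8 μg/mL is in 8–16 μg/mL — I
Gentamicin: 256 μg/mL is ≥ 0.5 μg/mL — R
Cefepime: 0.06 μg/mL is ≤ 0.5 μg/mL → S
Linezolid: 23 mm is ≥ 16 mm ⇒ susceptible
Tigecycline: 36 mm is ≥ 29 mm → Susceptible
Cefuroxime 16 μg/mL: ≤ 16 μg/mL — S
Intermediate: 1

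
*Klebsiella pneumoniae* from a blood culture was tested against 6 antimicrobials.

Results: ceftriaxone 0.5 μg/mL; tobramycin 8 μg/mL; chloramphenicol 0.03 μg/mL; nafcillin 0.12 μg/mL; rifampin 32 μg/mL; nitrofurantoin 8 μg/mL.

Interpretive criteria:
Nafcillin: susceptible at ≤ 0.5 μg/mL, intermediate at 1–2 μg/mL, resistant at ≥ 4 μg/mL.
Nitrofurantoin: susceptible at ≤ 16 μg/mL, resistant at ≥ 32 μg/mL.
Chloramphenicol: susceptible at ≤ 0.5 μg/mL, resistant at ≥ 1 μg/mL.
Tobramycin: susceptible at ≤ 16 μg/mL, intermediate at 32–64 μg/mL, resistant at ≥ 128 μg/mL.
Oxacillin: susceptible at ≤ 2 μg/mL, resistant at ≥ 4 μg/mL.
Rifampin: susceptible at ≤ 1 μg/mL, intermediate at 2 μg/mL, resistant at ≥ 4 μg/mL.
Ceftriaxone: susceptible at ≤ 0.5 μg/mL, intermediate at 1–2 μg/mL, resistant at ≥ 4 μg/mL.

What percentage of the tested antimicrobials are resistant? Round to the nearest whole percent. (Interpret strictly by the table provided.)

Ceftriaxone (0.5 μg/mL) ≤ 0.5 μg/mL — susceptible
Tobramycin 8 μg/mL: ≤ 16 μg/mL ⇒ S
Chloramphenicol (0.03 μg/mL) ≤ 0.5 μg/mL — S
Nafcillin 0.12 μg/mL: ≤ 0.5 μg/mL — susceptible
Rifampin: 32 μg/mL is ≥ 4 μg/mL ⇒ resistant
Nitrofurantoin 8 μg/mL: ≤ 16 μg/mL — susceptible
Resistant: 1/6

17%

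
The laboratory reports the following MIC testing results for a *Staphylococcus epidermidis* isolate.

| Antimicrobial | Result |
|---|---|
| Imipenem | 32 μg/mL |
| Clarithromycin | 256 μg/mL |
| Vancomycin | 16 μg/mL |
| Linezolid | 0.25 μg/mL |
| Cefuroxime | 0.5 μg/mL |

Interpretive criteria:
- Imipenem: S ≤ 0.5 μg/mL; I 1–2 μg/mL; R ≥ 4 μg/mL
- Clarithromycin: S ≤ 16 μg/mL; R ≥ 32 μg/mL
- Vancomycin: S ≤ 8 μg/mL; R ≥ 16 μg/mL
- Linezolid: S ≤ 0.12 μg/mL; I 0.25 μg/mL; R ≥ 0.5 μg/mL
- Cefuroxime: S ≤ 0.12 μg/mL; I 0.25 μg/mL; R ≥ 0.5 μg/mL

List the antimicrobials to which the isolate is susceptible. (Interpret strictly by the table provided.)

Imipenem 32 μg/mL: ≥ 4 μg/mL → resistant
Clarithromycin (256 μg/mL) ≥ 32 μg/mL — R
Vancomycin 16 μg/mL: ≥ 16 μg/mL — resistant
Linezolid: 0.25 μg/mL is = 0.25 μg/mL → Intermediate
Cefuroxime (0.5 μg/mL) ≥ 0.5 μg/mL — Resistant

none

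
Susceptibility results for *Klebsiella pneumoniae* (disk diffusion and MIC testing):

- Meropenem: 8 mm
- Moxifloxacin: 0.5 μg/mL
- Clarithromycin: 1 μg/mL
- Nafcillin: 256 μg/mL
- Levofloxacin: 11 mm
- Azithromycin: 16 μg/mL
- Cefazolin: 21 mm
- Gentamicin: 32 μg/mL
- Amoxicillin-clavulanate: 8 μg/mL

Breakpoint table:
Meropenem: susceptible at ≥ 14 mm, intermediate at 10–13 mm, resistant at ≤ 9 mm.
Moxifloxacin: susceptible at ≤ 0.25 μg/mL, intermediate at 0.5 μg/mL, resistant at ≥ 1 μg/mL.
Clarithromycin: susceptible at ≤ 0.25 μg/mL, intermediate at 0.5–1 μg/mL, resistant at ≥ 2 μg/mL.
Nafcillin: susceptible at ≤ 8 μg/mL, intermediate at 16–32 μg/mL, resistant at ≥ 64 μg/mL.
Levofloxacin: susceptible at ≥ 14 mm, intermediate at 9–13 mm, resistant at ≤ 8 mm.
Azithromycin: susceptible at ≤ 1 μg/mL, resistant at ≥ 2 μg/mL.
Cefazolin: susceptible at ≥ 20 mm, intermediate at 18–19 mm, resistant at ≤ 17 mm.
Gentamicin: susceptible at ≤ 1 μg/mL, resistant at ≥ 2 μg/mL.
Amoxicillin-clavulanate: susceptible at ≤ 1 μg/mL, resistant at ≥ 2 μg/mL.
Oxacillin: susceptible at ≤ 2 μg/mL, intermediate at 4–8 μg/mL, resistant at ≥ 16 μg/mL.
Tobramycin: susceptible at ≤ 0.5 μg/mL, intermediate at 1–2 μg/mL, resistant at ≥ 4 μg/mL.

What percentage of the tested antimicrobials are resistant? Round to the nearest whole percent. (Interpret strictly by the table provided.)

Meropenem (8 mm) ≤ 9 mm → Resistant
Moxifloxacin (0.5 μg/mL) = 0.5 μg/mL → I
Clarithromycin 1 μg/mL: in 0.5–1 μg/mL — Intermediate
Nafcillin: 256 μg/mL is ≥ 64 μg/mL ⇒ Resistant
Levofloxacin (11 mm) in 9–13 mm ⇒ intermediate
Azithromycin: 16 μg/mL is ≥ 2 μg/mL ⇒ R
Cefazolin: 21 mm is ≥ 20 mm ⇒ S
Gentamicin: 32 μg/mL is ≥ 2 μg/mL ⇒ R
Amoxicillin-clavulanate 8 μg/mL: ≥ 2 μg/mL ⇒ resistant
Resistant: 5/9

56%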